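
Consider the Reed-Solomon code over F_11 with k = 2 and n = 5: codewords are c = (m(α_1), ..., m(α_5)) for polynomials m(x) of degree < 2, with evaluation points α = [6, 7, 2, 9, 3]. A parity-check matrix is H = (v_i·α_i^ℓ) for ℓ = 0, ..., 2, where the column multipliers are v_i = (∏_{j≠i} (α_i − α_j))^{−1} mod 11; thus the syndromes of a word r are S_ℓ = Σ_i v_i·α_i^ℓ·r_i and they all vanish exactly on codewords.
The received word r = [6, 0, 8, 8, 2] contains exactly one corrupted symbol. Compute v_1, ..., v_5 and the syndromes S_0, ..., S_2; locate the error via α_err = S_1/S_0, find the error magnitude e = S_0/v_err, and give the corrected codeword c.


S = (2, 7, 8), error at position 4, error magnitude e = 9, c = [6, 0, 8, 10, 2].

Step 1: column multipliers v_i = (∏_{j≠i}(α_i − α_j))^{−1} mod 11.
  i = 1 (α = 6): (6−7)(6−2)(6−9)(6−3) = (−1)·4·(−3)·3 = 36 ≡ 3, so v_1 = 3^{−1} = 4 (mod 11).
  i = 2 (α = 7): (7−6)(7−2)(7−9)(7−3) = 1·5·(−2)·4 = −40 ≡ 4, so v_2 = 4^{−1} = 3 (mod 11).
  i = 3 (α = 2): (2−6)(2−7)(2−9)(2−3) = (−4)·(−5)·(−7)·(−1) = 140 ≡ 8, so v_3 = 8^{−1} = 7 (mod 11).
  i = 4 (α = 9): (9−6)(9−7)(9−2)(9−3) = 3·2·7·6 = 252 ≡ 10, so v_4 = 10^{−1} = 10 (mod 11).
  i = 5 (α = 3): (3−6)(3−7)(3−2)(3−9) = (−3)·(−4)·1·(−6) = −72 ≡ 5, so v_5 = 5^{−1} = 9 (mod 11).
  v = [4, 3, 7, 10, 9].
Step 2: syndromes of r = [6, 0, 8, 8, 2] (all sums mod 11).
  S_0 = Σ v_i r_i = 4·6 + 3·0 + 7·8 + 10·8 + 9·2 = 178 ≡ 2.
  S_1 = Σ v_i α_i r_i = 4·6·6 + 3·7·0 + 7·2·8 + 10·9·8 + 9·3·2 = 1030 ≡ 7.
  α_i^2 mod 11 = [3, 5, 4, 4, 9].
  S_2 = Σ v_i α_i^2 r_i = 4·3·6 + 3·5·0 + 7·4·8 + 10·4·8 + 9·9·2 = 778 ≡ 8.
  S = (2, 7, 8) ≠ 0, so r is not a codeword (an error is present).
Step 3: locate the error. For a single error e at position i, S_ℓ = v_i·e·α_i^ℓ, so α_err = S_1/S_0.
  S_0^{−1} = 2^{−1} = 6 (mod 11), so α_err = 7·6 = 42 ≡ 9 = α_4. Error position i = 4.
  Consistency check: S_2/S_1 = 8·8 = 64 ≡ 9 = α_err ✓ (single-error assumption holds).
Step 4: error magnitude e = S_0/v_4 = S_0·∏_{j≠4}(α_4 − α_j) = 2·10 = 20 ≡ 9 (mod 11).
Step 5: correct position 4: c_4 = r_4 − e = 8 − 9 ≡ 10 (mod 11). Hence c = [6, 0, 8, 10, 2].
  Check: interpolating c through the α_i gives m(x) = 9 + 5·x (degree < 2) with m(α_i) = c_i for every i, so c is indeed a codeword.


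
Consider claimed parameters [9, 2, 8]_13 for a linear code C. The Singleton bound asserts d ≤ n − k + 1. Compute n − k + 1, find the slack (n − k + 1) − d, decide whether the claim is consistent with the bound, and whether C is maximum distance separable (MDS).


Singleton RHS = n − k + 1 = 8, slack = 0, bound satisfied, MDS.

Singleton bound: d ≤ n − k + 1.
Here n = 9, k = 2, so n − k + 1 = 8.
Given d = 8, check d ≤ 8: YES.
Slack = (n − k + 1) − d = 0.
The code is MDS (slack = 0).
Description: the claimed parameters are [9, 2, 8]_13; such a code would be MDS (meets Singleton bound).


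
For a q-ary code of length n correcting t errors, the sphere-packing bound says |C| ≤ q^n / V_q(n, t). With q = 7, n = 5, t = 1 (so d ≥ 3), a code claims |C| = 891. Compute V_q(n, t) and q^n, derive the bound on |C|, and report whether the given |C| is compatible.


V_q(n, t) = 31, q^n = 16807, Hamming bound = 542, |C| = 891 > bound (violated).

Step 1: Compute V_q(n, t) = Σ_{j=0}^1 C(n, j) (q−1)^j.
  j = 0: C(5,0)·(6)^0 = 1·1 = 1.
  j = 1: C(5,1)·(6)^1 = 5·6 = 30.
  V_q(n, t) = 1 + 30 = 31.
Step 2: q^n = 7^5 = 16807.
Step 3: Hamming bound ⌊q^n / V_q(n,t)⌋ = ⌊16807/31⌋ = 542.
Step 4: Compare |C| = 891 to 542: violated.
The claimed |C| lies above the Hamming bound, so no 7-ary code of length 5 with d ≥ 3 can have 891 codewords.


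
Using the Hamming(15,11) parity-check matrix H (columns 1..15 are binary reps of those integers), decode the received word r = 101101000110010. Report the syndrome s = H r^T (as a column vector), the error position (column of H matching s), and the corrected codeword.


s = (1, 1, 1, 1)^T, error position = 15, corrected codeword c = 101101000110011

Compute s = H r^T mod 2 one row at a time:
  s_1 = 0 + 0 + 1 + 1 + 0 + 0 + 1 + 0 = 3 ≡ 1 (mod 2).
  s_2 = 1 + 0 + 1 + 0 + 0 + 0 + 1 + 0 = 3 ≡ 1 (mod 2).
  s_3 = 0 + 1 + 1 + 0 + 1 + 1 + 1 + 0 = 5 ≡ 1 (mod 2).
  s_4 = 1 + 1 + 0 + 0 + 0 + 1 + 0 + 0 = 3 ≡ 1 (mod 2).
s = (1, 1, 1, 1)^T — this equals column 15 of H (binary 1111), so error is at position 15.
Correct: flip bit 15 of r = 101101000110010 to get c = 101101000110011.


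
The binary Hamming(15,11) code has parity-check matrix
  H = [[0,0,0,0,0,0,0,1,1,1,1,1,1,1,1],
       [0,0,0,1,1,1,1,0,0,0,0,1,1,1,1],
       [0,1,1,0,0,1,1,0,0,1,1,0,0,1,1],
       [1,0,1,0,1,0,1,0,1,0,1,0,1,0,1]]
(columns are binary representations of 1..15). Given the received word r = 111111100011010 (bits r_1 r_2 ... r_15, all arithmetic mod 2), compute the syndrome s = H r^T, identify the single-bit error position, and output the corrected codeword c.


s = (1, 0, 0, 1)^T, error position = 9, corrected codeword c = 111111101011010

Compute s = H r^T mod 2 one row at a time:
  s_1 = 0 + 0 + 0 + 1 + 1 + 0 + 1 + 0 = 3 ≡ 1 (mod 2).
  s_2 = 1 + 1 + 1 + 1 + 1 + 0 + 1 + 0 = 6 ≡ 0 (mod 2).
  s_3 = 1 + 1 + 1 + 1 + 0 + 1 + 1 + 0 = 6 ≡ 0 (mod 2).
  s_4 = 1 + 1 + 1 + 1 + 0 + 1 + 0 + 0 = 5 ≡ 1 (mod 2).
s = (1, 0, 0, 1)^T — this equals column 9 of H (binary 1001), so error is at position 9.
Correct: flip bit 9 of r = 111111100011010 to get c = 111111101011010.


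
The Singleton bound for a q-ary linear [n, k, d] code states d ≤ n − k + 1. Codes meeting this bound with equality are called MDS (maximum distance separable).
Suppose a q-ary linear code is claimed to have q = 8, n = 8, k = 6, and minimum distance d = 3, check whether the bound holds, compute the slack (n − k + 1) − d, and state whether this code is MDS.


Singleton RHS = n − k + 1 = 3, slack = 0, bound satisfied, MDS.

Singleton bound: d ≤ n − k + 1.
Here n = 8, k = 6, so n − k + 1 = 3.
Given d = 3, check d ≤ 3: YES.
Slack = (n − k + 1) − d = 0.
The code is MDS (slack = 0).
Description: the claimed parameters are [8, 6, 3]_8; such a code would be MDS (meets Singleton bound).


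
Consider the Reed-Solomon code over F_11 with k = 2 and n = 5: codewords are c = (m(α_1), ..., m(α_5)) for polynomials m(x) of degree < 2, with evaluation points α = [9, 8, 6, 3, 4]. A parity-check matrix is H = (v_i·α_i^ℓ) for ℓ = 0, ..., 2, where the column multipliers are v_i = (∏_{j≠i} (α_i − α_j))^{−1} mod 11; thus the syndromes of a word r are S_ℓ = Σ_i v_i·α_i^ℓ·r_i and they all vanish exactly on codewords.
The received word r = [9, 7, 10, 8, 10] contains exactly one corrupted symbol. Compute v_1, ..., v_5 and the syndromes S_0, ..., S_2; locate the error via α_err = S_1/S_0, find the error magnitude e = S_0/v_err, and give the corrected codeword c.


S = (6, 3, 7), error at position 3, error magnitude e = 7, c = [9, 7, 3, 8, 10].

Step 1: column multipliers v_i = (∏_{j≠i}(α_i − α_j))^{−1} mod 11.
  i = 1 (α = 9): (9−8)(9−6)(9−3)(9−4) = 1·3·6·5 = 90 ≡ 2, so v_1 = 2^{−1} = 6 (mod 11).
  i = 2 (α = 8): (8−9)(8−6)(8−3)(8−4) = (−1)·2·5·4 = −40 ≡ 4, so v_2 = 4^{−1} = 3 (mod 11).
  i = 3 (α = 6): (6−9)(6−8)(6−3)(6−4) = (−3)·(−2)·3·2 = 36 ≡ 3, so v_3 = 3^{−1} = 4 (mod 11).
  i = 4 (α = 3): (3−9)(3−8)(3−6)(3−4) = (−6)·(−5)·(−3)·(−1) = 90 ≡ 2, so v_4 = 2^{−1} = 6 (mod 11).
  i = 5 (α = 4): (4−9)(4−8)(4−6)(4−3) = (−5)·(−4)·(−2)·1 = −40 ≡ 4, so v_5 = 4^{−1} = 3 (mod 11).
  v = [6, 3, 4, 6, 3].
Step 2: syndromes of r = [9, 7, 10, 8, 10] (all sums mod 11).
  S_0 = Σ v_i r_i = 6·9 + 3·7 + 4·10 + 6·8 + 3·10 = 193 ≡ 6.
  S_1 = Σ v_i α_i r_i = 6·9·9 + 3·8·7 + 4·6·10 + 6·3·8 + 3·4·10 = 1158 ≡ 3.
  α_i^2 mod 11 = [4, 9, 3, 9, 5].
  S_2 = Σ v_i α_i^2 r_i = 6·4·9 + 3·9·7 + 4·3·10 + 6·9·8 + 3·5·10 = 1107 ≡ 7.
  S = (6, 3, 7) ≠ 0, so r is not a codeword (an error is present).
Step 3: locate the error. For a single error e at position i, S_ℓ = v_i·e·α_i^ℓ, so α_err = S_1/S_0.
  S_0^{−1} = 6^{−1} = 2 (mod 11), so α_err = 3·2 = 6 ≡ 6 = α_3. Error position i = 3.
  Consistency check: S_2/S_1 = 7·4 = 28 ≡ 6 = α_err ✓ (single-error assumption holds).
Step 4: error magnitude e = S_0/v_3 = S_0·∏_{j≠3}(α_3 − α_j) = 6·3 = 18 ≡ 7 (mod 11).
Step 5: correct position 3: c_3 = r_3 − e = 10 − 7 ≡ 3 (mod 11). Hence c = [9, 7, 3, 8, 10].
  Check: interpolating c through the α_i gives m(x) = 2 + 2·x (degree < 2) with m(α_i) = c_i for every i, so c is indeed a codeword.


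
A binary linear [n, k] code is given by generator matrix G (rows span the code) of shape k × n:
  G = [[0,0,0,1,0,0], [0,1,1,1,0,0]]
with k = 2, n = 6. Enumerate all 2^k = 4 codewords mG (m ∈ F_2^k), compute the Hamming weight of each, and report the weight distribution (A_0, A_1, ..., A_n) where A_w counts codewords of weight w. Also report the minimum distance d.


Weight distribution: A_0 = 1, A_1 = 1, A_2 = 1, A_3 = 1. Minimum distance d = 1.

Enumerate all 2^2 = 4 messages m ∈ F_2^2.
For each, compute codeword c = mG in F_2^6, then tally its weight.
  m = 00 → c = 000000, weight = 0.
  m = 10 → c = 000100, weight = 1.
  m = 01 → c = 011100, weight = 3.
  m = 11 → c = 011000, weight = 2.
Tally weights:
  weight 0: 1 codewords.
  weight 1: 1 codewords.
  weight 2: 1 codewords.
  weight 3: 1 codewords.
Minimum distance d = smallest w > 0 with A_w > 0 = 1.
Sanity: Σ A_w = 4 = 2^2 = 4 ✓.


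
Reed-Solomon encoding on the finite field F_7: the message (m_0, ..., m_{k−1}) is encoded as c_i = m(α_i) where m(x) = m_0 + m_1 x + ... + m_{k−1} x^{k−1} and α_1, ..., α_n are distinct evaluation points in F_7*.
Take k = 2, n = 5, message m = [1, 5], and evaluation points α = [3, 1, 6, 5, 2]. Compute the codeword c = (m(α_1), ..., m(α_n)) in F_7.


c = [2, 6, 3, 5, 4]

Message polynomial: m(x) = 1 + 5·x (mod 7).
For each evaluation point α_i, compute m(α_i) mod 7:
  α_1 = 3: Horner steps 5 → 2, so m(3) = 2.
  α_2 = 1: Horner steps 5 → 6, so m(1) = 6.
  α_3 = 6: Horner steps 5 → 3, so m(6) = 3.
  α_4 = 5: Horner steps 5 → 5, so m(5) = 5.
  α_5 = 2: Horner steps 5 → 4, so m(2) = 4.
Codeword c = [2, 6, 3, 5, 4] ∈ F_7^5.


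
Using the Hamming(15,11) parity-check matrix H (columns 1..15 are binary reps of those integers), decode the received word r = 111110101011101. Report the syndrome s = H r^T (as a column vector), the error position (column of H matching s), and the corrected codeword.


s = (1, 0, 1, 0)^T, error position = 10, corrected codeword c = 111110101111101

Compute s = H r^T mod 2 one row at a time:
  s_1 = 0 + 1 + 0 + 1 + 1 + 1 + 0 + 1 = 5 ≡ 1 (mod 2).
  s_2 = 1 + 1 + 0 + 1 + 1 + 1 + 0 + 1 = 6 ≡ 0 (mod 2).
  s_3 = 1 + 1 + 0 + 1 + 0 + 1 + 0 + 1 = 5 ≡ 1 (mod 2).
  s_4 = 1 + 1 + 1 + 1 + 1 + 1 + 1 + 1 = 8 ≡ 0 (mod 2).
s = (1, 0, 1, 0)^T — this equals column 10 of H (binary 1010), so error is at position 10.
Correct: flip bit 10 of r = 111110101011101 to get c = 111110101111101.


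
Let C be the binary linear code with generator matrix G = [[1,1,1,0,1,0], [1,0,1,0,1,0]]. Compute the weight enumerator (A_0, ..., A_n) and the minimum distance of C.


Weight distribution: A_0 = 1, A_1 = 1, A_3 = 1, A_4 = 1. Minimum distance d = 1.

Enumerate all 2^2 = 4 messages m ∈ F_2^2.
For each, compute codeword c = mG in F_2^6, then tally its weight.
  m = 00 → c = 000000, weight = 0.
  m = 10 → c = 111010, weight = 4.
  m = 01 → c = 101010, weight = 3.
  m = 11 → c = 010000, weight = 1.
Tally weights:
  weight 0: 1 codewords.
  weight 1: 1 codewords.
  weight 3: 1 codewords.
  weight 4: 1 codewords.
Minimum distance d = smallest w > 0 with A_w > 0 = 1.
Sanity: Σ A_w = 4 = 2^2 = 4 ✓.


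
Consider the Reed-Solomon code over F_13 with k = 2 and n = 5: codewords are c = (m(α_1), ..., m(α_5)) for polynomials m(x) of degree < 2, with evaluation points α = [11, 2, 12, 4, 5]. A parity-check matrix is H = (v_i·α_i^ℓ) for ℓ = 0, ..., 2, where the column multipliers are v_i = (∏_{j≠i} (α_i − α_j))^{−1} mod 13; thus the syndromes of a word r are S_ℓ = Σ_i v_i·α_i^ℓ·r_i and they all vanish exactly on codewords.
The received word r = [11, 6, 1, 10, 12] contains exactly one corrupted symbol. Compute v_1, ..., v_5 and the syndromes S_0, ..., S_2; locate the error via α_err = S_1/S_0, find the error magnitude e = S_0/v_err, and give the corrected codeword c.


S = (1, 12, 1), error at position 3, error magnitude e = 1, c = [11, 6, 0, 10, 12].

Step 1: column multipliers v_i = (∏_{j≠i}(α_i − α_j))^{−1} mod 13.
  i = 1 (α = 11): (11−2)(11−12)(11−4)(11−5) = 9·(−1)·7·6 = −378 ≡ 12, so v_1 = 12^{−1} = 12 (mod 13).
  i = 2 (α = 2): (2−11)(2−12)(2−4)(2−5) = (−9)·(−10)·(−2)·(−3) = 540 ≡ 7, so v_2 = 7^{−1} = 2 (mod 13).
  i = 3 (α = 12): (12−11)(12−2)(12−4)(12−5) = 1·10·8·7 = 560 ≡ 1, so v_3 = 1^{−1} = 1 (mod 13).
  i = 4 (α = 4): (4−11)(4−2)(4−12)(4−5) = (−7)·2·(−8)·(−1) = −112 ≡ 5, so v_4 = 5^{−1} = 8 (mod 13).
  i = 5 (α = 5): (5−11)(5−2)(5−12)(5−4) = (−6)·3·(−7)·1 = 126 ≡ 9, so v_5 = 9^{−1} = 3 (mod 13).
  v = [12, 2, 1, 8, 3].
Step 2: syndromes of r = [11, 6, 1, 10, 12] (all sums mod 13).
  S_0 = Σ v_i r_i = 12·11 + 2·6 + 1·1 + 8·10 + 3·12 = 261 ≡ 1.
  S_1 = Σ v_i α_i r_i = 12·11·11 + 2·2·6 + 1·12·1 + 8·4·10 + 3·5·12 = 1988 ≡ 12.
  α_i^2 mod 13 = [4, 4, 1, 3, 12].
  S_2 = Σ v_i α_i^2 r_i = 12·4·11 + 2·4·6 + 1·1·1 + 8·3·10 + 3·12·12 = 1249 ≡ 1.
  S = (1, 12, 1) ≠ 0, so r is not a codeword (an error is present).
Step 3: locate the error. For a single error e at position i, S_ℓ = v_i·e·α_i^ℓ, so α_err = S_1/S_0.
  S_0^{−1} = 1^{−1} = 1 (mod 13), so α_err = 12·1 = 12 ≡ 12 = α_3. Error position i = 3.
  Consistency check: S_2/S_1 = 1·12 = 12 ≡ 12 = α_err ✓ (single-error assumption holds).
Step 4: error magnitude e = S_0/v_3 = S_0·∏_{j≠3}(α_3 − α_j) = 1·1 = 1 ≡ 1 (mod 13).
Step 5: correct position 3: c_3 = r_3 − e = 1 − 1 ≡ 0 (mod 13). Hence c = [11, 6, 0, 10, 12].
  Check: interpolating c through the α_i gives m(x) = 2 + 2·x (degree < 2) with m(α_i) = c_i for every i, so c is indeed a codeword.


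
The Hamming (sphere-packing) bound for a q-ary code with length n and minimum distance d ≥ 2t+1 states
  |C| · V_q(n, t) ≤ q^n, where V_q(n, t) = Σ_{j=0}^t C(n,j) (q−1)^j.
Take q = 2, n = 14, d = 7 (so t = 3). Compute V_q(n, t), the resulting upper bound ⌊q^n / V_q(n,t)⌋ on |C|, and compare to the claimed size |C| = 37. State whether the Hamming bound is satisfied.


V_q(n, t) = 470, q^n = 16384, Hamming bound = 34, |C| = 37 > bound (violated).

Step 1: Compute V_q(n, t) = Σ_{j=0}^3 C(n, j) (q−1)^j.
  j = 0: C(14,0)·(1)^0 = 1·1 = 1.
  j = 1: C(14,1)·(1)^1 = 14·1 = 14.
  j = 2: C(14,2)·(1)^2 = 91·1 = 91.
  j = 3: C(14,3)·(1)^3 = 364·1 = 364.
  V_q(n, t) = 1 + 14 + 91 + 364 = 470.
Step 2: q^n = 2^14 = 16384.
Step 3: Hamming bound ⌊q^n / V_q(n,t)⌋ = ⌊16384/470⌋ = 34.
Step 4: Compare |C| = 37 to 34: violated.
The claimed |C| lies above the Hamming bound, so no 2-ary code of length 14 with d ≥ 7 can have 37 codewords.


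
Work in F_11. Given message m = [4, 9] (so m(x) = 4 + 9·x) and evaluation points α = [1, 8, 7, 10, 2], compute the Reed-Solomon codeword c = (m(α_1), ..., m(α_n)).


c = [2, 10, 1, 6, 0]

Message polynomial: m(x) = 4 + 9·x (mod 11).
For each evaluation point α_i, compute m(α_i) mod 11:
  α_1 = 1: Horner steps 9 → 2, so m(1) = 2.
  α_2 = 8: Horner steps 9 → 10, so m(8) = 10.
  α_3 = 7: Horner steps 9 → 1, so m(7) = 1.
  α_4 = 10: Horner steps 9 → 6, so m(10) = 6.
  α_5 = 2: Horner steps 9 → 0, so m(2) = 0.
Codeword c = [2, 10, 1, 6, 0] ∈ F_11^5.


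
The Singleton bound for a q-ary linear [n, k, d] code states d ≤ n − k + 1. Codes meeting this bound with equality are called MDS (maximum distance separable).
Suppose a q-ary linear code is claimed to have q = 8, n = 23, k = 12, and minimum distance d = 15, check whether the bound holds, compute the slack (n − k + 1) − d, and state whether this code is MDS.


Singleton RHS = n − k + 1 = 12, slack = -3, bound violated (no such code; not MDS).

Singleton bound: d ≤ n − k + 1.
Here n = 23, k = 12, so n − k + 1 = 12.
Given d = 15, check d ≤ 12: NO.
Slack = (n − k + 1) − d = -3.
The slack is negative: d = 15 exceeds n − k + 1 = 12 by 3, so the Singleton bound is violated and no linear [23, 12, 15]_8 code can exist. In particular it is not MDS (MDS requires d = n − k + 1 exactly).
Description: the claimed parameters are [23, 12, 15]_8; such a code would be impossible (violates the Singleton bound).


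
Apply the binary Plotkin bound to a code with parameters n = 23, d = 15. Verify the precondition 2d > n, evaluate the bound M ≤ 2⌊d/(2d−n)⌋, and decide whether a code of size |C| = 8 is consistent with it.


Plotkin bound M ≤ 4; given |C| = 8 > bound (violated).

Check applicability: 2d = 30, n = 23.
2d − n = 7 > 0, so Plotkin applies.
Compute d/(2d−n) = 15/7 ≈ 2.1429.
⌊d/(2d−n)⌋ = 2.
Plotkin bound: M ≤ 2·2 = 4.
Given |C| = 8, check: VIOLATED.
This |C| is above the Plotkin bound, so no binary code with n = 23, d = 15 and 8 codewords exists.


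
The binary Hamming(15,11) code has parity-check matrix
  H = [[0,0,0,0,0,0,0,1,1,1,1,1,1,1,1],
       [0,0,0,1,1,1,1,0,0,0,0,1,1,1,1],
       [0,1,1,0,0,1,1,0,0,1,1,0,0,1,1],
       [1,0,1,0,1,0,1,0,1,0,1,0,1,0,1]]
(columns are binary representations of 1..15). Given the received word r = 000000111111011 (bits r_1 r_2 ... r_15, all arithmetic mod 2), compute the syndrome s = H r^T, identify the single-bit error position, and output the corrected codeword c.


s = (1, 0, 1, 0)^T, error position = 10, corrected codeword c = 000000111011011

Compute s = H r^T mod 2 one row at a time:
  s_1 = 1 + 1 + 1 + 1 + 1 + 0 + 1 + 1 = 7 ≡ 1 (mod 2).
  s_2 = 0 + 0 + 0 + 1 + 1 + 0 + 1 + 1 = 4 ≡ 0 (mod 2).
  s_3 = 0 + 0 + 0 + 1 + 1 + 1 + 1 + 1 = 5 ≡ 1 (mod 2).
  s_4 = 0 + 0 + 0 + 1 + 1 + 1 + 0 + 1 = 4 ≡ 0 (mod 2).
s = (1, 0, 1, 0)^T — this equals column 10 of H (binary 1010), so error is at position 10.
Correct: flip bit 10 of r = 000000111111011 to get c = 000000111011011.


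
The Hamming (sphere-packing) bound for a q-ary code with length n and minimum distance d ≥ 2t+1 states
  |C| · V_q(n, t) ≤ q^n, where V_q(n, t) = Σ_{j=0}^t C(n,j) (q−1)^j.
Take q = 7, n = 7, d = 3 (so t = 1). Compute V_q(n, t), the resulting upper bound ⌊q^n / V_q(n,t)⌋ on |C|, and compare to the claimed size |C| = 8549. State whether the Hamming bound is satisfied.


V_q(n, t) = 43, q^n = 823543, Hamming bound = 19152, |C| = 8549 ≤ bound (satisfied).

Step 1: Compute V_q(n, t) = Σ_{j=0}^1 C(n, j) (q−1)^j.
  j = 0: C(7,0)·(6)^0 = 1·1 = 1.
  j = 1: C(7,1)·(6)^1 = 7·6 = 42.
  V_q(n, t) = 1 + 42 = 43.
Step 2: q^n = 7^7 = 823543.
Step 3: Hamming bound ⌊q^n / V_q(n,t)⌋ = ⌊823543/43⌋ = 19152.
Step 4: Compare |C| = 8549 to 19152: satisfied.
The claimed |C| lies below the Hamming bound.


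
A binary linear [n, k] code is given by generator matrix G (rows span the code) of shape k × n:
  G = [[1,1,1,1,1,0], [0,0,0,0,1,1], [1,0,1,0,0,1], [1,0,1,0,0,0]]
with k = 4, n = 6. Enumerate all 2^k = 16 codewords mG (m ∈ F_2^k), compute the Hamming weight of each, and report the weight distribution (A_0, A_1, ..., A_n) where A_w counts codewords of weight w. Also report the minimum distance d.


Weight distribution: A_0 = 1, A_1 = 2, A_2 = 3, A_3 = 4, A_4 = 3, A_5 = 2, A_6 = 1. Minimum distance d = 1.

Enumerate all 2^4 = 16 messages m ∈ F_2^4.
For each, compute codeword c = mG in F_2^6, then tally its weight.
  m = 0000 → c = 000000, weight = 0.
  m = 1000 → c = 111110, weight = 5.
  m = 0100 → c = 000011, weight = 2.
  m = 1100 → c = 111101, weight = 5.
  m = 0010 → c = 101001, weight = 3.
  m = 1010 → c = 010111, weight = 4.
  m = 0110 → c = 101010, weight = 3.
  m = 1110 → c = 010100, weight = 2.
  m = 0001 → c = 101000, weight = 2.
  m = 1001 → c = 010110, weight = 3.
  m = 0101 → c = 101011, weight = 4.
  m = 1101 → c = 010101, weight = 3.
  m = 0011 → c = 000001, weight = 1.
  m = 1011 → c = 111111, weight = 6.
  m = 0111 → c = 000010, weight = 1.
  m = 1111 → c = 111100, weight = 4.
Tally weights:
  weight 0: 1 codewords.
  weight 1: 2 codewords.
  weight 2: 3 codewords.
  weight 3: 4 codewords.
  weight 4: 3 codewords.
  weight 5: 2 codewords.
  weight 6: 1 codewords.
Minimum distance d = smallest w > 0 with A_w > 0 = 1.
Sanity: Σ A_w = 16 = 2^4 = 16 ✓.


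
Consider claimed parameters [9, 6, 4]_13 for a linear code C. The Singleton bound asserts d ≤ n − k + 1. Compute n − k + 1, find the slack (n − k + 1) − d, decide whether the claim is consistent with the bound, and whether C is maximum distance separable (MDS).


Singleton RHS = n − k + 1 = 4, slack = 0, bound satisfied, MDS.

Singleton bound: d ≤ n − k + 1.
Here n = 9, k = 6, so n − k + 1 = 4.
Given d = 4, check d ≤ 4: YES.
Slack = (n − k + 1) − d = 0.
The code is MDS (slack = 0).
Description: the claimed parameters are [9, 6, 4]_13; such a code would be MDS (meets Singleton bound).


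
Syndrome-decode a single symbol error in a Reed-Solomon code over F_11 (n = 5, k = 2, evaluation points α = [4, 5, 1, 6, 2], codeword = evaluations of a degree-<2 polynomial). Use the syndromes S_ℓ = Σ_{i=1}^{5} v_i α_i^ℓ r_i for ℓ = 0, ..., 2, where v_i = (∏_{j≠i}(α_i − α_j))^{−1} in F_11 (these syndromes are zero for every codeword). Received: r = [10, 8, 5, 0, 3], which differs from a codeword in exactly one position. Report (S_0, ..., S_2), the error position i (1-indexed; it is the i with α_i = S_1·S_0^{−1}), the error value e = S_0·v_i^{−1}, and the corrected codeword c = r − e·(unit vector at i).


S = (7, 9, 10), error at position 4, error magnitude e = 5, c = [10, 8, 5, 6, 3].

Step 1: column multipliers v_i = (∏_{j≠i}(α_i − α_j))^{−1} mod 11.
  i = 1 (α = 4): (4−5)(4−1)(4−6)(4−2) = (−1)·3·(−2)·2 = 12 ≡ 1, so v_1 = 1^{−1} = 1 (mod 11).
  i = 2 (α = 5): (5−4)(5−1)(5−6)(5−2) = 1·4·(−1)·3 = −12 ≡ 10, so v_2 = 10^{−1} = 10 (mod 11).
  i = 3 (α = 1): (1−4)(1−5)(1−6)(1−2) = (−3)·(−4)·(−5)·(−1) = 60 ≡ 5, so v_3 = 5^{−1} = 9 (mod 11).
  i = 4 (α = 6): (6−4)(6−5)(6−1)(6−2) = 2·1·5·4 = 40 ≡ 7, so v_4 = 7^{−1} = 8 (mod 11).
  i = 5 (α = 2): (2−4)(2−5)(2−1)(2−6) = (−2)·(−3)·1·(−4) = −24 ≡ 9, so v_5 = 9^{−1} = 5 (mod 11).
  v = [1, 10, 9, 8, 5].
Step 2: syndromes of r = [10, 8, 5, 0, 3] (all sums mod 11).
  S_0 = Σ v_i r_i = 1·10 + 10·8 + 9·5 + 8·0 + 5·3 = 150 ≡ 7.
  S_1 = Σ v_i α_i r_i = 1·4·10 + 10·5·8 + 9·1·5 + 8·6·0 + 5·2·3 = 515 ≡ 9.
  α_i^2 mod 11 = [5, 3, 1, 3, 4].
  S_2 = Σ v_i α_i^2 r_i = 1·5·10 + 10·3·8 + 9·1·5 + 8·3·0 + 5·4·3 = 395 ≡ 10.
  S = (7, 9, 10) ≠ 0, so r is not a codeword (an error is present).
Step 3: locate the error. For a single error e at position i, S_ℓ = v_i·e·α_i^ℓ, so α_err = S_1/S_0.
  S_0^{−1} = 7^{−1} = 8 (mod 11), so α_err = 9·8 = 72 ≡ 6 = α_4. Error position i = 4.
  Consistency check: S_2/S_1 = 10·5 = 50 ≡ 6 = α_err ✓ (single-error assumption holds).
Step 4: error magnitude e = S_0/v_4 = S_0·∏_{j≠4}(α_4 − α_j) = 7·7 = 49 ≡ 5 (mod 11).
Step 5: correct position 4: c_4 = r_4 − e = 0 − 5 ≡ 6 (mod 11). Hence c = [10, 8, 5, 6, 3].
  Check: interpolating c through the α_i gives m(x) = 7 + 9·x (degree < 2) with m(α_i) = c_i for every i, so c is indeed a codeword.


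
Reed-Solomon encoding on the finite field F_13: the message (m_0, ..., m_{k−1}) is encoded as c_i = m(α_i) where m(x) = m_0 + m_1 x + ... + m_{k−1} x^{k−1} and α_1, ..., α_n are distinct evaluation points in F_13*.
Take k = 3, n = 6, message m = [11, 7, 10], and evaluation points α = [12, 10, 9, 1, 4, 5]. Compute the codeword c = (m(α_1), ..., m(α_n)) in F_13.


c = [1, 2, 0, 2, 4, 10]

Message polynomial: m(x) = 11 + 7·x + 10·x^2 (mod 13).
For each evaluation point α_i, compute m(α_i) mod 13:
  α_1 = 12: Horner steps 10 → 10 → 1, so m(12) = 1.
  α_2 = 10: Horner steps 10 → 3 → 2, so m(10) = 2.
  α_3 = 9: Horner steps 10 → 6 → 0, so m(9) = 0.
  α_4 = 1: Horner steps 10 → 4 → 2, so m(1) = 2.
  α_5 = 4: Horner steps 10 → 8 → 4, so m(4) = 4.
  α_6 = 5: Horner steps 10 → 5 → 10, so m(5) = 10.
Codeword c = [1, 2, 0, 2, 4, 10] ∈ F_13^6.


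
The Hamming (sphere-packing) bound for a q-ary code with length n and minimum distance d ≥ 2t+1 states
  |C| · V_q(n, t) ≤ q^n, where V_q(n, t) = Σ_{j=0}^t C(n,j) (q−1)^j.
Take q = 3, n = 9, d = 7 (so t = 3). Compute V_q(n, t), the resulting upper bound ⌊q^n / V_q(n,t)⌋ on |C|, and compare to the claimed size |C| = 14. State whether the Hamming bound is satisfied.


V_q(n, t) = 835, q^n = 19683, Hamming bound = 23, |C| = 14 ≤ bound (satisfied).

Step 1: Compute V_q(n, t) = Σ_{j=0}^3 C(n, j) (q−1)^j.
  j = 0: C(9,0)·(2)^0 = 1·1 = 1.
  j = 1: C(9,1)·(2)^1 = 9·2 = 18.
  j = 2: C(9,2)·(2)^2 = 36·4 = 144.
  j = 3: C(9,3)·(2)^3 = 84·8 = 672.
  V_q(n, t) = 1 + 18 + 144 + 672 = 835.
Step 2: q^n = 3^9 = 19683.
Step 3: Hamming bound ⌊q^n / V_q(n,t)⌋ = ⌊19683/835⌋ = 23.
Step 4: Compare |C| = 14 to 23: satisfied.
The claimed |C| lies below the Hamming bound.


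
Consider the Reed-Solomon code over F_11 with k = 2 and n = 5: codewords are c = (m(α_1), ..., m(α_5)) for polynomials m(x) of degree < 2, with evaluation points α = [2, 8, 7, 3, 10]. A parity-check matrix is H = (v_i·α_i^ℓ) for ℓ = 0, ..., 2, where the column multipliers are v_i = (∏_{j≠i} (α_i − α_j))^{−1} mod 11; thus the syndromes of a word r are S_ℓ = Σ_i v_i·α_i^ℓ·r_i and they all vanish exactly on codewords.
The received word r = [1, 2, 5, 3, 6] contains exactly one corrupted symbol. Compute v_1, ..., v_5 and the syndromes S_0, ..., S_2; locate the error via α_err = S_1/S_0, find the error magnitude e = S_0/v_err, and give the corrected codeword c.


S = (1, 7, 5), error at position 3, error magnitude e = 5, c = [1, 2, 0, 3, 6].

Step 1: column multipliers v_i = (∏_{j≠i}(α_i − α_j))^{−1} mod 11.
  i = 1 (α = 2): (2−8)(2−7)(2−3)(2−10) = (−6)·(−5)·(−1)·(−8) = 240 ≡ 9, so v_1 = 9^{−1} = 5 (mod 11).
  i = 2 (α = 8): (8−2)(8−7)(8−3)(8−10) = 6·1·5·(−2) = −60 ≡ 6, so v_2 = 6^{−1} = 2 (mod 11).
  i = 3 (α = 7): (7−2)(7−8)(7−3)(7−10) = 5·(−1)·4·(−3) = 60 ≡ 5, so v_3 = 5^{−1} = 9 (mod 11).
  i = 4 (α = 3): (3−2)(3−8)(3−7)(3−10) = 1·(−5)·(−4)·(−7) = −140 ≡ 3, so v_4 = 3^{−1} = 4 (mod 11).
  i = 5 (α = 10): (10−2)(10−8)(10−7)(10−3) = 8·2·3·7 = 336 ≡ 6, so v_5 = 6^{−1} = 2 (mod 11).
  v = [5, 2, 9, 4, 2].
Step 2: syndromes of r = [1, 2, 5, 3, 6] (all sums mod 11).
  S_0 = Σ v_i r_i = 5·1 + 2·2 + 9·5 + 4·3 + 2·6 = 78 ≡ 1.
  S_1 = Σ v_i α_i r_i = 5·2·1 + 2·8·2 + 9·7·5 + 4·3·3 + 2·10·6 = 513 ≡ 7.
  α_i^2 mod 11 = [4, 9, 5, 9, 1].
  S_2 = Σ v_i α_i^2 r_i = 5·4·1 + 2·9·2 + 9·5·5 + 4·9·3 + 2·1·6 = 401 ≡ 5.
  S = (1, 7, 5) ≠ 0, so r is not a codeword (an error is present).
Step 3: locate the error. For a single error e at position i, S_ℓ = v_i·e·α_i^ℓ, so α_err = S_1/S_0.
  S_0^{−1} = 1^{−1} = 1 (mod 11), so α_err = 7·1 = 7 ≡ 7 = α_3. Error position i = 3.
  Consistency check: S_2/S_1 = 5·8 = 40 ≡ 7 = α_err ✓ (single-error assumption holds).
Step 4: error magnitude e = S_0/v_3 = S_0·∏_{j≠3}(α_3 − α_j) = 1·5 = 5 ≡ 5 (mod 11).
Step 5: correct position 3: c_3 = r_3 − e = 5 − 5 ≡ 0 (mod 11). Hence c = [1, 2, 0, 3, 6].
  Check: interpolating c through the α_i gives m(x) = 8 + 2·x (degree < 2) with m(α_i) = c_i for every i, so c is indeed a codeword.


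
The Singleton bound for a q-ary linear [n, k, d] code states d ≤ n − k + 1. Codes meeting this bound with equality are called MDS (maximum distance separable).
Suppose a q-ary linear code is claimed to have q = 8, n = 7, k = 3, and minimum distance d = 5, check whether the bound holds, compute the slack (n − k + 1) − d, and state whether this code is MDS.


Singleton RHS = n − k + 1 = 5, slack = 0, bound satisfied, MDS.

Singleton bound: d ≤ n − k + 1.
Here n = 7, k = 3, so n − k + 1 = 5.
Given d = 5, check d ≤ 5: YES.
Slack = (n − k + 1) − d = 0.
The code is MDS (slack = 0).
Description: the claimed parameters are [7, 3, 5]_8; such a code would be MDS (meets Singleton bound).


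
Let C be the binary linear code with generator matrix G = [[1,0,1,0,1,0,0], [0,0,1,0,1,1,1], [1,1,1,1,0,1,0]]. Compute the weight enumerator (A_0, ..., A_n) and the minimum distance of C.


Weight distribution: A_0 = 1, A_3 = 2, A_4 = 3, A_5 = 2. Minimum distance d = 3.

Enumerate all 2^3 = 8 messages m ∈ F_2^3.
For each, compute codeword c = mG in F_2^7, then tally its weight.
  m = 000 → c = 0000000, weight = 0.
  m = 100 → c = 1010100, weight = 3.
  m = 010 → c = 0010111, weight = 4.
  m = 110 → c = 1000011, weight = 3.
  m = 001 → c = 1111010, weight = 5.
  m = 101 → c = 0101110, weight = 4.
  m = 011 → c = 1101101, weight = 5.
  m = 111 → c = 0111001, weight = 4.
Tally weights:
  weight 0: 1 codewords.
  weight 3: 2 codewords.
  weight 4: 3 codewords.
  weight 5: 2 codewords.
Minimum distance d = smallest w > 0 with A_w > 0 = 3.
Sanity: Σ A_w = 8 = 2^3 = 8 ✓.


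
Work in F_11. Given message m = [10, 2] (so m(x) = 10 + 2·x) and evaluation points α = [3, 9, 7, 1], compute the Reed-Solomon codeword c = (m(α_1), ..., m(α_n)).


c = [5, 6, 2, 1]

Message polynomial: m(x) = 10 + 2·x (mod 11).
For each evaluation point α_i, compute m(α_i) mod 11:
  α_1 = 3: Horner steps 2 → 5, so m(3) = 5.
  α_2 = 9: Horner steps 2 → 6, so m(9) = 6.
  α_3 = 7: Horner steps 2 → 2, so m(7) = 2.
  α_4 = 1: Horner steps 2 → 1, so m(1) = 1.
Codeword c = [5, 6, 2, 1] ∈ F_11^4.


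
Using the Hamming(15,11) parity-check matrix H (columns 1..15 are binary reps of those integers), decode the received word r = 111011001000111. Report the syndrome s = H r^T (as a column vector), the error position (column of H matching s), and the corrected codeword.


s = (0, 1, 1, 0)^T, error position = 6, corrected codeword c = 111010001000111

Compute s = H r^T mod 2 one row at a time:
  s_1 = 0 + 1 + 0 + 0 + 0 + 1 + 1 + 1 = 4 ≡ 0 (mod 2).
  s_2 = 0 + 1 + 1 + 0 + 0 + 1 + 1 + 1 = 5 ≡ 1 (mod 2).
  s_3 = 1 + 1 + 1 + 0 + 0 + 0 + 1 + 1 = 5 ≡ 1 (mod 2).
  s_4 = 1 + 1 + 1 + 0 + 1 + 0 + 1 + 1 = 6 ≡ 0 (mod 2).
s = (0, 1, 1, 0)^T — this equals column 6 of H (binary 0110), so error is at position 6.
Correct: flip bit 6 of r = 111011001000111 to get c = 111010001000111.


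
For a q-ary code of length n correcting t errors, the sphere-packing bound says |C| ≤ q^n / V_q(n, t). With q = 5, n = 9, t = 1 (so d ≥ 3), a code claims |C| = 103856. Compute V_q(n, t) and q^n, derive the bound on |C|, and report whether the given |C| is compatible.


V_q(n, t) = 37, q^n = 1953125, Hamming bound = 52787, |C| = 103856 > bound (violated).

Step 1: Compute V_q(n, t) = Σ_{j=0}^1 C(n, j) (q−1)^j.
  j = 0: C(9,0)·(4)^0 = 1·1 = 1.
  j = 1: C(9,1)·(4)^1 = 9·4 = 36.
  V_q(n, t) = 1 + 36 = 37.
Step 2: q^n = 5^9 = 1953125.
Step 3: Hamming bound ⌊q^n / V_q(n,t)⌋ = ⌊1953125/37⌋ = 52787.
Step 4: Compare |C| = 103856 to 52787: violated.
The claimed |C| lies above the Hamming bound, so no 5-ary code of length 9 with d ≥ 3 can have 103856 codewords.


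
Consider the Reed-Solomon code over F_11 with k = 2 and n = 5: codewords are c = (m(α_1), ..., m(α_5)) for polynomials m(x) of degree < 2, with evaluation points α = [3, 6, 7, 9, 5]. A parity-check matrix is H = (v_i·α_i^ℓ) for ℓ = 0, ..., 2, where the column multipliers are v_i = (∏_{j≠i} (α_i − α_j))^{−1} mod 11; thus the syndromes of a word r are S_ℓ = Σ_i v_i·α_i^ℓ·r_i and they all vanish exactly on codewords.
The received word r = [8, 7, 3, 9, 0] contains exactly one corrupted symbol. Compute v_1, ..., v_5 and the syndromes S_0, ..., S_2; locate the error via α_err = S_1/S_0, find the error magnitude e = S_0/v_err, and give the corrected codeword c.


S = (3, 5, 1), error at position 4, error magnitude e = 3, c = [8, 7, 3, 6, 0].

Step 1: column multipliers v_i = (∏_{j≠i}(α_i − α_j))^{−1} mod 11.
  i = 1 (α = 3): (3−6)(3−7)(3−9)(3−5) = (−3)·(−4)·(−6)·(−2) = 144 ≡ 1, so v_1 = 1^{−1} = 1 (mod 11).
  i = 2 (α = 6): (6−3)(6−7)(6−9)(6−5) = 3·(−1)·(−3)·1 = 9 ≡ 9, so v_2 = 9^{−1} = 5 (mod 11).
  i = 3 (α = 7): (7−3)(7−6)(7−9)(7−5) = 4·1·(−2)·2 = −16 ≡ 6, so v_3 = 6^{−1} = 2 (mod 11).
  i = 4 (α = 9): (9−3)(9−6)(9−7)(9−5) = 6·3·2·4 = 144 ≡ 1, so v_4 = 1^{−1} = 1 (mod 11).
  i = 5 (α = 5): (5−3)(5−6)(5−7)(5−9) = 2·(−1)·(−2)·(−4) = −16 ≡ 6, so v_5 = 6^{−1} = 2 (mod 11).
  v = [1, 5, 2, 1, 2].
Step 2: syndromes of r = [8, 7, 3, 9, 0] (all sums mod 11).
  S_0 = Σ v_i r_i = 1·8 + 5·7 + 2·3 + 1·9 + 2·0 = 58 ≡ 3.
  S_1 = Σ v_i α_i r_i = 1·3·8 + 5·6·7 + 2·7·3 + 1·9·9 + 2·5·0 = 357 ≡ 5.
  α_i^2 mod 11 = [9, 3, 5, 4, 3].
  S_2 = Σ v_i α_i^2 r_i = 1·9·8 + 5·3·7 + 2·5·3 + 1·4·9 + 2·3·0 = 243 ≡ 1.
  S = (3, 5, 1) ≠ 0, so r is not a codeword (an error is present).
Step 3: locate the error. For a single error e at position i, S_ℓ = v_i·e·α_i^ℓ, so α_err = S_1/S_0.
  S_0^{−1} = 3^{−1} = 4 (mod 11), so α_err = 5·4 = 20 ≡ 9 = α_4. Error position i = 4.
  Consistency check: S_2/S_1 = 1·9 = 9 ≡ 9 = α_err ✓ (single-error assumption holds).
Step 4: error magnitude e = S_0/v_4 = S_0·∏_{j≠4}(α_4 − α_j) = 3·1 = 3 ≡ 3 (mod 11).
Step 5: correct position 4: c_4 = r_4 − e = 9 − 3 ≡ 6 (mod 11). Hence c = [8, 7, 3, 6, 0].
  Check: interpolating c through the α_i gives m(x) = 9 + 7·x (degree < 2) with m(α_i) = c_i for every i, so c is indeed a codeword.


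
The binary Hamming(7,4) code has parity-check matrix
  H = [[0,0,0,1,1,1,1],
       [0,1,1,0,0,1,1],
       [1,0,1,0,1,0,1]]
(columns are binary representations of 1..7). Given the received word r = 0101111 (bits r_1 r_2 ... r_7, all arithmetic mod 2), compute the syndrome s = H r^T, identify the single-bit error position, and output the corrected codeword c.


s = (0, 1, 0)^T, error position = 2, corrected codeword c = 0001111

Compute s = H r^T mod 2 one row at a time:
  s_1 = 1 + 1 + 1 + 1 = 4 ≡ 0 (mod 2).
  s_2 = 1 + 0 + 1 + 1 = 3 ≡ 1 (mod 2).
  s_3 = 0 + 0 + 1 + 1 = 2 ≡ 0 (mod 2).
s = (0, 1, 0)^T — this equals column 2 of H (binary 010), so error is at position 2.
Correct: flip bit 2 of r = 0101111 to get c = 0001111.


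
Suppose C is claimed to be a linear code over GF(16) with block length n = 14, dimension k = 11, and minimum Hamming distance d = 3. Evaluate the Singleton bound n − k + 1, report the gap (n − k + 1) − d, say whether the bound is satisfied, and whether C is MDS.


Singleton RHS = n − k + 1 = 4, slack = 1, bound satisfied, not MDS.

Singleton bound: d ≤ n − k + 1.
Here n = 14, k = 11, so n − k + 1 = 4.
Given d = 3, check d ≤ 4: YES.
Slack = (n − k + 1) − d = 1.
The code is NOT MDS (slack = 1 > 0).
Description: the claimed parameters are [14, 11, 3]_16; such a code would be non-MDS.


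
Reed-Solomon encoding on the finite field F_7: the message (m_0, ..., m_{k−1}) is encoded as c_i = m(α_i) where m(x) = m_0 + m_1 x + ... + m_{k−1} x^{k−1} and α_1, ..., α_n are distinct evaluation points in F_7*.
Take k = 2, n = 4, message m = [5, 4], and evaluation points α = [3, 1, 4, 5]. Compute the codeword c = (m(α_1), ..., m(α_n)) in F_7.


c = [3, 2, 0, 4]

Message polynomial: m(x) = 5 + 4·x (mod 7).
For each evaluation point α_i, compute m(α_i) mod 7:
  α_1 = 3: Horner steps 4 → 3, so m(3) = 3.
  α_2 = 1: Horner steps 4 → 2, so m(1) = 2.
  α_3 = 4: Horner steps 4 → 0, so m(4) = 0.
  α_4 = 5: Horner steps 4 → 4, so m(5) = 4.
Codeword c = [3, 2, 0, 4] ∈ F_7^4.


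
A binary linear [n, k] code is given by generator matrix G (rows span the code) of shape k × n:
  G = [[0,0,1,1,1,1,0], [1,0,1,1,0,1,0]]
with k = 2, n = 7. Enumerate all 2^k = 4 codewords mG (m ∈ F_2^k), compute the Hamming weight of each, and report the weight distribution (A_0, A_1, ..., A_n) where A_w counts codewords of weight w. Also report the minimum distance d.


Weight distribution: A_0 = 1, A_2 = 1, A_4 = 2. Minimum distance d = 2.

Enumerate all 2^2 = 4 messages m ∈ F_2^2.
For each, compute codeword c = mG in F_2^7, then tally its weight.
  m = 00 → c = 0000000, weight = 0.
  m = 10 → c = 0011110, weight = 4.
  m = 01 → c = 1011010, weight = 4.
  m = 11 → c = 1000100, weight = 2.
Tally weights:
  weight 0: 1 codewords.
  weight 2: 1 codewords.
  weight 4: 2 codewords.
Minimum distance d = smallest w > 0 with A_w > 0 = 2.
Sanity: Σ A_w = 4 = 2^2 = 4 ✓.


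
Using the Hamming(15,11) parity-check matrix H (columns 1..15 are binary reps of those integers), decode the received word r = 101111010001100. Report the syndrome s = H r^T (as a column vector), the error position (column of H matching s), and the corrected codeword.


s = (1, 1, 0, 0)^T, error position = 12, corrected codeword c = 101111010000100

Compute s = H r^T mod 2 one row at a time:
  s_1 = 1 + 0 + 0 + 0 + 1 + 1 + 0 + 0 = 3 ≡ 1 (mod 2).
  s_2 = 1 + 1 + 1 + 0 + 1 + 1 + 0 + 0 = 5 ≡ 1 (mod 2).
  s_3 = 0 + 1 + 1 + 0 + 0 + 0 + 0 + 0 = 2 ≡ 0 (mod 2).
  s_4 = 1 + 1 + 1 + 0 + 0 + 0 + 1 + 0 = 4 ≡ 0 (mod 2).
s = (1, 1, 0, 0)^T — this equals column 12 of H (binary 1100), so error is at position 12.
Correct: flip bit 12 of r = 101111010001100 to get c = 101111010000100.


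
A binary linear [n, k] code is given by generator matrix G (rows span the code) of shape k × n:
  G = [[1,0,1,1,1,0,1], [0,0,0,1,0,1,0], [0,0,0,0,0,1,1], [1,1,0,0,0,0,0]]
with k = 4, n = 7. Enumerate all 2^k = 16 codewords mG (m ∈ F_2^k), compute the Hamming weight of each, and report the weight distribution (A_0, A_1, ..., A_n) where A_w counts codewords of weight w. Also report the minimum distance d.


Weight distribution: A_0 = 1, A_2 = 4, A_3 = 2, A_4 = 3, A_5 = 6. Minimum distance d = 2.

Enumerate all 2^4 = 16 messages m ∈ F_2^4.
For each, compute codeword c = mG in F_2^7, then tally its weight.
  m = 0000 → c = 0000000, weight = 0.
  m = 1000 → c = 1011101, weight = 5.
  m = 0100 → c = 0001010, weight = 2.
  m = 1100 → c = 1010111, weight = 5.
  m = 0010 → c = 0000011, weight = 2.
  m = 1010 → c = 1011110, weight = 5.
  m = 0110 → c = 0001001, weight = 2.
  m = 1110 → c = 1010100, weight = 3.
  m = 0001 → c = 1100000, weight = 2.
  m = 1001 → c = 0111101, weight = 5.
  m = 0101 → c = 1101010, weight = 4.
  m = 1101 → c = 0110111, weight = 5.
  m = 0011 → c = 1100011, weight = 4.
  m = 1011 → c = 0111110, weight = 5.
  m = 0111 → c = 1101001, weight = 4.
  m = 1111 → c = 0110100, weight = 3.
Tally weights:
  weight 0: 1 codewords.
  weight 2: 4 codewords.
  weight 3: 2 codewords.
  weight 4: 3 codewords.
  weight 5: 6 codewords.
Minimum distance d = smallest w > 0 with A_w > 0 = 2.
Sanity: Σ A_w = 16 = 2^4 = 16 ✓.


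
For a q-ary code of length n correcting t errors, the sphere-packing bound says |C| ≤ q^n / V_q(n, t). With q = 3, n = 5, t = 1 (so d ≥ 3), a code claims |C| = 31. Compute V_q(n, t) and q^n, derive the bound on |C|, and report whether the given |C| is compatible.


V_q(n, t) = 11, q^n = 243, Hamming bound = 22, |C| = 31 > bound (violated).

Step 1: Compute V_q(n, t) = Σ_{j=0}^1 C(n, j) (q−1)^j.
  j = 0: C(5,0)·(2)^0 = 1·1 = 1.
  j = 1: C(5,1)·(2)^1 = 5·2 = 10.
  V_q(n, t) = 1 + 10 = 11.
Step 2: q^n = 3^5 = 243.
Step 3: Hamming bound ⌊q^n / V_q(n,t)⌋ = ⌊243/11⌋ = 22.
Step 4: Compare |C| = 31 to 22: violated.
The claimed |C| lies above the Hamming bound, so no 3-ary code of length 5 with d ≥ 3 can have 31 codewords.
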